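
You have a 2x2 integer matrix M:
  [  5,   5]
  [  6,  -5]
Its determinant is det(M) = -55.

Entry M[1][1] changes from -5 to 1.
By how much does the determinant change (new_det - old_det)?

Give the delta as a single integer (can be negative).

Answer: 30

Derivation:
Cofactor C_11 = 5
Entry delta = 1 - -5 = 6
Det delta = entry_delta * cofactor = 6 * 5 = 30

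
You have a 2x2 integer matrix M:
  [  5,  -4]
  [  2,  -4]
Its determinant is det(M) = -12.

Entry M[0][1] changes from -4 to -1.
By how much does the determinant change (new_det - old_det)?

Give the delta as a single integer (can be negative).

Answer: -6

Derivation:
Cofactor C_01 = -2
Entry delta = -1 - -4 = 3
Det delta = entry_delta * cofactor = 3 * -2 = -6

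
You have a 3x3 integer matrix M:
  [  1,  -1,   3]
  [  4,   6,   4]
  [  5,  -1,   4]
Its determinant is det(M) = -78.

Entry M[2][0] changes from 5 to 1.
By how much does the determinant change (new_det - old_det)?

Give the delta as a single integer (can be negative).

Answer: 88

Derivation:
Cofactor C_20 = -22
Entry delta = 1 - 5 = -4
Det delta = entry_delta * cofactor = -4 * -22 = 88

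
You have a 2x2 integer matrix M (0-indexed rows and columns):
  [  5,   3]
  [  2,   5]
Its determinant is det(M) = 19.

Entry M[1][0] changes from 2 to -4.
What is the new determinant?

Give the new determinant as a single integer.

det is linear in row 1: changing M[1][0] by delta changes det by delta * cofactor(1,0).
Cofactor C_10 = (-1)^(1+0) * minor(1,0) = -3
Entry delta = -4 - 2 = -6
Det delta = -6 * -3 = 18
New det = 19 + 18 = 37

Answer: 37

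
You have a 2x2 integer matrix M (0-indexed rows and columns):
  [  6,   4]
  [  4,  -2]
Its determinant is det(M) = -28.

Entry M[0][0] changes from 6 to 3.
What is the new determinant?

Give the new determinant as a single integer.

det is linear in row 0: changing M[0][0] by delta changes det by delta * cofactor(0,0).
Cofactor C_00 = (-1)^(0+0) * minor(0,0) = -2
Entry delta = 3 - 6 = -3
Det delta = -3 * -2 = 6
New det = -28 + 6 = -22

Answer: -22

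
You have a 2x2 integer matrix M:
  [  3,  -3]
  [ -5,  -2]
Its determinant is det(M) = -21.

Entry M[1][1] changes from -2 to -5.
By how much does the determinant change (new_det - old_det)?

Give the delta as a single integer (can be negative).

Answer: -9

Derivation:
Cofactor C_11 = 3
Entry delta = -5 - -2 = -3
Det delta = entry_delta * cofactor = -3 * 3 = -9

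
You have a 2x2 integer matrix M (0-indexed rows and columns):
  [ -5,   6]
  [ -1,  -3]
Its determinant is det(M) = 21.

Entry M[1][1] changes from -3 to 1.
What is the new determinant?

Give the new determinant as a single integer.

det is linear in row 1: changing M[1][1] by delta changes det by delta * cofactor(1,1).
Cofactor C_11 = (-1)^(1+1) * minor(1,1) = -5
Entry delta = 1 - -3 = 4
Det delta = 4 * -5 = -20
New det = 21 + -20 = 1

Answer: 1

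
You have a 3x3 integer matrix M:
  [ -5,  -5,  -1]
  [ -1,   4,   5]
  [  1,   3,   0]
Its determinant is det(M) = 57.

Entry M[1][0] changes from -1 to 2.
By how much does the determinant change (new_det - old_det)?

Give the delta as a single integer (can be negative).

Cofactor C_10 = -3
Entry delta = 2 - -1 = 3
Det delta = entry_delta * cofactor = 3 * -3 = -9

Answer: -9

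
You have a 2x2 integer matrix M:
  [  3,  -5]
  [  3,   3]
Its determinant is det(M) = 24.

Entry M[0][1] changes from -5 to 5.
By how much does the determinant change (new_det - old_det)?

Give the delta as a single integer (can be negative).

Cofactor C_01 = -3
Entry delta = 5 - -5 = 10
Det delta = entry_delta * cofactor = 10 * -3 = -30

Answer: -30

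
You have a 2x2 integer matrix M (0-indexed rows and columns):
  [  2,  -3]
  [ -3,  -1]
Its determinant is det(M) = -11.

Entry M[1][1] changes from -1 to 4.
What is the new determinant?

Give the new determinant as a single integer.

Answer: -1

Derivation:
det is linear in row 1: changing M[1][1] by delta changes det by delta * cofactor(1,1).
Cofactor C_11 = (-1)^(1+1) * minor(1,1) = 2
Entry delta = 4 - -1 = 5
Det delta = 5 * 2 = 10
New det = -11 + 10 = -1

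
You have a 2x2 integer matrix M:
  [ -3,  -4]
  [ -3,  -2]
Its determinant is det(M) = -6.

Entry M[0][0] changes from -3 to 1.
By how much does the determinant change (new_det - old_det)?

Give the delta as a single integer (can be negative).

Cofactor C_00 = -2
Entry delta = 1 - -3 = 4
Det delta = entry_delta * cofactor = 4 * -2 = -8

Answer: -8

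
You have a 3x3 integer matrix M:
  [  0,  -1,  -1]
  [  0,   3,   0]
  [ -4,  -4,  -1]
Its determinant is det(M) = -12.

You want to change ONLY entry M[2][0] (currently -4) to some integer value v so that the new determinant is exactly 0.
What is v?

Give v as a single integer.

det is linear in entry M[2][0]: det = old_det + (v - -4) * C_20
Cofactor C_20 = 3
Want det = 0: -12 + (v - -4) * 3 = 0
  (v - -4) = 12 / 3 = 4
  v = -4 + (4) = 0

Answer: 0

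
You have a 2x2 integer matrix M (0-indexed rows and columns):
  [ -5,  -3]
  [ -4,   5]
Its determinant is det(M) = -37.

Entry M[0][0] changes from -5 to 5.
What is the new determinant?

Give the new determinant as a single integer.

det is linear in row 0: changing M[0][0] by delta changes det by delta * cofactor(0,0).
Cofactor C_00 = (-1)^(0+0) * minor(0,0) = 5
Entry delta = 5 - -5 = 10
Det delta = 10 * 5 = 50
New det = -37 + 50 = 13

Answer: 13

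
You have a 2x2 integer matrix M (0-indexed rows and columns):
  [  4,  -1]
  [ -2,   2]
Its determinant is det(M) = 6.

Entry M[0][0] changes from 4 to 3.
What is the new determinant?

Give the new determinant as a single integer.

det is linear in row 0: changing M[0][0] by delta changes det by delta * cofactor(0,0).
Cofactor C_00 = (-1)^(0+0) * minor(0,0) = 2
Entry delta = 3 - 4 = -1
Det delta = -1 * 2 = -2
New det = 6 + -2 = 4

Answer: 4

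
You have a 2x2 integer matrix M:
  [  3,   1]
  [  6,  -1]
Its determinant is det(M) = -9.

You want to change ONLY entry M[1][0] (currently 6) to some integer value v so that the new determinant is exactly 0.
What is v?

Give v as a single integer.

Answer: -3

Derivation:
det is linear in entry M[1][0]: det = old_det + (v - 6) * C_10
Cofactor C_10 = -1
Want det = 0: -9 + (v - 6) * -1 = 0
  (v - 6) = 9 / -1 = -9
  v = 6 + (-9) = -3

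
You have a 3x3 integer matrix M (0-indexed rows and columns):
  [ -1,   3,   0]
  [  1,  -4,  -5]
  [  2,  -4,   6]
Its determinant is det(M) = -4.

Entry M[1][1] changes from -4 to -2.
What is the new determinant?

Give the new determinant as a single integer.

Answer: -16

Derivation:
det is linear in row 1: changing M[1][1] by delta changes det by delta * cofactor(1,1).
Cofactor C_11 = (-1)^(1+1) * minor(1,1) = -6
Entry delta = -2 - -4 = 2
Det delta = 2 * -6 = -12
New det = -4 + -12 = -16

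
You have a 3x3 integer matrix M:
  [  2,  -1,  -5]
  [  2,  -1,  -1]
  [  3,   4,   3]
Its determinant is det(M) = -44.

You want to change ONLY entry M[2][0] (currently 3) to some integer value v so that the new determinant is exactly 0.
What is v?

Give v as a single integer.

det is linear in entry M[2][0]: det = old_det + (v - 3) * C_20
Cofactor C_20 = -4
Want det = 0: -44 + (v - 3) * -4 = 0
  (v - 3) = 44 / -4 = -11
  v = 3 + (-11) = -8

Answer: -8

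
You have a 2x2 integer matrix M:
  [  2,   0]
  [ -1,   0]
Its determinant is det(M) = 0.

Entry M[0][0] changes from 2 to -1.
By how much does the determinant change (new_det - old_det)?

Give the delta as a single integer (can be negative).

Answer: 0

Derivation:
Cofactor C_00 = 0
Entry delta = -1 - 2 = -3
Det delta = entry_delta * cofactor = -3 * 0 = 0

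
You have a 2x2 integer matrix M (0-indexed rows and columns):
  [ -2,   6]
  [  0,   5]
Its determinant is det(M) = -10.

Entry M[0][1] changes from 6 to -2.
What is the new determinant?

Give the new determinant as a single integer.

det is linear in row 0: changing M[0][1] by delta changes det by delta * cofactor(0,1).
Cofactor C_01 = (-1)^(0+1) * minor(0,1) = 0
Entry delta = -2 - 6 = -8
Det delta = -8 * 0 = 0
New det = -10 + 0 = -10

Answer: -10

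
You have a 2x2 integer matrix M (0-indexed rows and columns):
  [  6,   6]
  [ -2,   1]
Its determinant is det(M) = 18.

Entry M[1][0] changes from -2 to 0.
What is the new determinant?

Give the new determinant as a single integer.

Answer: 6

Derivation:
det is linear in row 1: changing M[1][0] by delta changes det by delta * cofactor(1,0).
Cofactor C_10 = (-1)^(1+0) * minor(1,0) = -6
Entry delta = 0 - -2 = 2
Det delta = 2 * -6 = -12
New det = 18 + -12 = 6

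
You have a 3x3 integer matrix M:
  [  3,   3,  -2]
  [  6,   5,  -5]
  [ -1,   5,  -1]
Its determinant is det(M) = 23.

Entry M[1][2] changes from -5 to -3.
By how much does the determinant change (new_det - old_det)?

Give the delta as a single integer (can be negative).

Cofactor C_12 = -18
Entry delta = -3 - -5 = 2
Det delta = entry_delta * cofactor = 2 * -18 = -36

Answer: -36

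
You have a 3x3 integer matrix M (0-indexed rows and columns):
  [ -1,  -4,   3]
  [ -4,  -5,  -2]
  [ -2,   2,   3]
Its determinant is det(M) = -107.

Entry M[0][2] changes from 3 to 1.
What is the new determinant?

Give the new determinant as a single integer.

Answer: -71

Derivation:
det is linear in row 0: changing M[0][2] by delta changes det by delta * cofactor(0,2).
Cofactor C_02 = (-1)^(0+2) * minor(0,2) = -18
Entry delta = 1 - 3 = -2
Det delta = -2 * -18 = 36
New det = -107 + 36 = -71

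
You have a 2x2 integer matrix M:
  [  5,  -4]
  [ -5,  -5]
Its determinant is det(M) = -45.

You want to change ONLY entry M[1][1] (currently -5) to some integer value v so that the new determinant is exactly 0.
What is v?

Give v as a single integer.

Answer: 4

Derivation:
det is linear in entry M[1][1]: det = old_det + (v - -5) * C_11
Cofactor C_11 = 5
Want det = 0: -45 + (v - -5) * 5 = 0
  (v - -5) = 45 / 5 = 9
  v = -5 + (9) = 4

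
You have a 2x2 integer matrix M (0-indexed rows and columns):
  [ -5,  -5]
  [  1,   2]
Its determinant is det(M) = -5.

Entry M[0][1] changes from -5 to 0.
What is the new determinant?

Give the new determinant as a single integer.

Answer: -10

Derivation:
det is linear in row 0: changing M[0][1] by delta changes det by delta * cofactor(0,1).
Cofactor C_01 = (-1)^(0+1) * minor(0,1) = -1
Entry delta = 0 - -5 = 5
Det delta = 5 * -1 = -5
New det = -5 + -5 = -10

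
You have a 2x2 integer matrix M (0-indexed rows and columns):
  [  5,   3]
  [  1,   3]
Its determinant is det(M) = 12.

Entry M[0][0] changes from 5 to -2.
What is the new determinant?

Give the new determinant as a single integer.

det is linear in row 0: changing M[0][0] by delta changes det by delta * cofactor(0,0).
Cofactor C_00 = (-1)^(0+0) * minor(0,0) = 3
Entry delta = -2 - 5 = -7
Det delta = -7 * 3 = -21
New det = 12 + -21 = -9

Answer: -9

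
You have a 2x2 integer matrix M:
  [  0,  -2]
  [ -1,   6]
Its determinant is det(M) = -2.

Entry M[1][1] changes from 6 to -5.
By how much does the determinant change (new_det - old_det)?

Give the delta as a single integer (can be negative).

Cofactor C_11 = 0
Entry delta = -5 - 6 = -11
Det delta = entry_delta * cofactor = -11 * 0 = 0

Answer: 0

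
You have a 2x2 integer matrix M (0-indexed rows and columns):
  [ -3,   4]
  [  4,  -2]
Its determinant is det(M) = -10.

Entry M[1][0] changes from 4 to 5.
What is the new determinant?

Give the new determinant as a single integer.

det is linear in row 1: changing M[1][0] by delta changes det by delta * cofactor(1,0).
Cofactor C_10 = (-1)^(1+0) * minor(1,0) = -4
Entry delta = 5 - 4 = 1
Det delta = 1 * -4 = -4
New det = -10 + -4 = -14

Answer: -14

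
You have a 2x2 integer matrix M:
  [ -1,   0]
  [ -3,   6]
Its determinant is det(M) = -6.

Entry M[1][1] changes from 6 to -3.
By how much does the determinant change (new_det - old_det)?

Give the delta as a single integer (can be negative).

Answer: 9

Derivation:
Cofactor C_11 = -1
Entry delta = -3 - 6 = -9
Det delta = entry_delta * cofactor = -9 * -1 = 9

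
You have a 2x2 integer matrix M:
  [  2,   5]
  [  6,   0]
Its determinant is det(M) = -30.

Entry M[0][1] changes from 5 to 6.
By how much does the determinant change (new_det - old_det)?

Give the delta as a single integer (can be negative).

Cofactor C_01 = -6
Entry delta = 6 - 5 = 1
Det delta = entry_delta * cofactor = 1 * -6 = -6

Answer: -6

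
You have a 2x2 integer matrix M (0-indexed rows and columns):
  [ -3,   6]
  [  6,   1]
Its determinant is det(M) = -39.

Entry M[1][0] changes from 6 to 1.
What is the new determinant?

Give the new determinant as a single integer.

det is linear in row 1: changing M[1][0] by delta changes det by delta * cofactor(1,0).
Cofactor C_10 = (-1)^(1+0) * minor(1,0) = -6
Entry delta = 1 - 6 = -5
Det delta = -5 * -6 = 30
New det = -39 + 30 = -9

Answer: -9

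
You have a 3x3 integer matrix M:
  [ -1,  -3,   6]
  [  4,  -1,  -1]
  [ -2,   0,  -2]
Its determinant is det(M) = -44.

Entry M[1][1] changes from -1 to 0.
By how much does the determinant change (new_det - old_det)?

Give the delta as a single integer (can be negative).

Cofactor C_11 = 14
Entry delta = 0 - -1 = 1
Det delta = entry_delta * cofactor = 1 * 14 = 14

Answer: 14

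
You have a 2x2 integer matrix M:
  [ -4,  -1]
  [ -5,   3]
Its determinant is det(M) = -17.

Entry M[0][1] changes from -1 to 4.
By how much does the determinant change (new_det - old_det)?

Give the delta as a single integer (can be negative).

Cofactor C_01 = 5
Entry delta = 4 - -1 = 5
Det delta = entry_delta * cofactor = 5 * 5 = 25

Answer: 25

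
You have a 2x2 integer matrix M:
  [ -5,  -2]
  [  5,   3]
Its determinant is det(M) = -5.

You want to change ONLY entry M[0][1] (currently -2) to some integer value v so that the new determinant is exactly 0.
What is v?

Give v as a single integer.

Answer: -3

Derivation:
det is linear in entry M[0][1]: det = old_det + (v - -2) * C_01
Cofactor C_01 = -5
Want det = 0: -5 + (v - -2) * -5 = 0
  (v - -2) = 5 / -5 = -1
  v = -2 + (-1) = -3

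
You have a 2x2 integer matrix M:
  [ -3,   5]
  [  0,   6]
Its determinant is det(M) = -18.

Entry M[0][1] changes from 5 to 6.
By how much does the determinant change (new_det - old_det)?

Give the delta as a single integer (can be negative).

Answer: 0

Derivation:
Cofactor C_01 = 0
Entry delta = 6 - 5 = 1
Det delta = entry_delta * cofactor = 1 * 0 = 0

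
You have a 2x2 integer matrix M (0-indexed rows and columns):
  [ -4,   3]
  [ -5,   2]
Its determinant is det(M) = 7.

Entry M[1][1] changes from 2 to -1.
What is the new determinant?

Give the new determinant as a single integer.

Answer: 19

Derivation:
det is linear in row 1: changing M[1][1] by delta changes det by delta * cofactor(1,1).
Cofactor C_11 = (-1)^(1+1) * minor(1,1) = -4
Entry delta = -1 - 2 = -3
Det delta = -3 * -4 = 12
New det = 7 + 12 = 19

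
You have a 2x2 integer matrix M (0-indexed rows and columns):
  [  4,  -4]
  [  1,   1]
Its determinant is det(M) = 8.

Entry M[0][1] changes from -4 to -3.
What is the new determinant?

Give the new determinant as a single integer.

det is linear in row 0: changing M[0][1] by delta changes det by delta * cofactor(0,1).
Cofactor C_01 = (-1)^(0+1) * minor(0,1) = -1
Entry delta = -3 - -4 = 1
Det delta = 1 * -1 = -1
New det = 8 + -1 = 7

Answer: 7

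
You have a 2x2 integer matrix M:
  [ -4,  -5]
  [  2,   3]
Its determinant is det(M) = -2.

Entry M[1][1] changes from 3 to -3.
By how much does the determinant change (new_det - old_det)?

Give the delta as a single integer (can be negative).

Answer: 24

Derivation:
Cofactor C_11 = -4
Entry delta = -3 - 3 = -6
Det delta = entry_delta * cofactor = -6 * -4 = 24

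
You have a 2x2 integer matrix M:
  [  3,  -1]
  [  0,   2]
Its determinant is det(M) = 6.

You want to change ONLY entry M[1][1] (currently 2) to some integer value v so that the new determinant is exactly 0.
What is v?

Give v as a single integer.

det is linear in entry M[1][1]: det = old_det + (v - 2) * C_11
Cofactor C_11 = 3
Want det = 0: 6 + (v - 2) * 3 = 0
  (v - 2) = -6 / 3 = -2
  v = 2 + (-2) = 0

Answer: 0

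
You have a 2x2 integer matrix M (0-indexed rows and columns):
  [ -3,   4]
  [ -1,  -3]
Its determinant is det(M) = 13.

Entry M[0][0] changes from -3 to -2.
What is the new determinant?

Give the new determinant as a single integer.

det is linear in row 0: changing M[0][0] by delta changes det by delta * cofactor(0,0).
Cofactor C_00 = (-1)^(0+0) * minor(0,0) = -3
Entry delta = -2 - -3 = 1
Det delta = 1 * -3 = -3
New det = 13 + -3 = 10

Answer: 10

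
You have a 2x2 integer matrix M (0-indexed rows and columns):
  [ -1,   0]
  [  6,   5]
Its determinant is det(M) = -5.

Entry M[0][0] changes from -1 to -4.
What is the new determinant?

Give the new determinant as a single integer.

Answer: -20

Derivation:
det is linear in row 0: changing M[0][0] by delta changes det by delta * cofactor(0,0).
Cofactor C_00 = (-1)^(0+0) * minor(0,0) = 5
Entry delta = -4 - -1 = -3
Det delta = -3 * 5 = -15
New det = -5 + -15 = -20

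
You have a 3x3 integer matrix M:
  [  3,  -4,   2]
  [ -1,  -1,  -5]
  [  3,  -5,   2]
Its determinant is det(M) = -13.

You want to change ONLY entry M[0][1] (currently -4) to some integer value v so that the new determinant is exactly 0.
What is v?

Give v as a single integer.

Answer: -5

Derivation:
det is linear in entry M[0][1]: det = old_det + (v - -4) * C_01
Cofactor C_01 = -13
Want det = 0: -13 + (v - -4) * -13 = 0
  (v - -4) = 13 / -13 = -1
  v = -4 + (-1) = -5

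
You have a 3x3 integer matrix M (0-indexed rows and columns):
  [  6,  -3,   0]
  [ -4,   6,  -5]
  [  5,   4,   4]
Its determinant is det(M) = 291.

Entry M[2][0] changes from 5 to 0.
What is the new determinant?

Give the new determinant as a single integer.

Answer: 216

Derivation:
det is linear in row 2: changing M[2][0] by delta changes det by delta * cofactor(2,0).
Cofactor C_20 = (-1)^(2+0) * minor(2,0) = 15
Entry delta = 0 - 5 = -5
Det delta = -5 * 15 = -75
New det = 291 + -75 = 216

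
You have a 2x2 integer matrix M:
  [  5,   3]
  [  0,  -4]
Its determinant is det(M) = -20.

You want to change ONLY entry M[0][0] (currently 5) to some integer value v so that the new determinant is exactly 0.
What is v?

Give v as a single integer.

Answer: 0

Derivation:
det is linear in entry M[0][0]: det = old_det + (v - 5) * C_00
Cofactor C_00 = -4
Want det = 0: -20 + (v - 5) * -4 = 0
  (v - 5) = 20 / -4 = -5
  v = 5 + (-5) = 0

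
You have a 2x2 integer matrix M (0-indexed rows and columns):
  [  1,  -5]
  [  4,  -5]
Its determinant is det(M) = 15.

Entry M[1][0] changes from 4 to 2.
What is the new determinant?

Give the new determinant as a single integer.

Answer: 5

Derivation:
det is linear in row 1: changing M[1][0] by delta changes det by delta * cofactor(1,0).
Cofactor C_10 = (-1)^(1+0) * minor(1,0) = 5
Entry delta = 2 - 4 = -2
Det delta = -2 * 5 = -10
New det = 15 + -10 = 5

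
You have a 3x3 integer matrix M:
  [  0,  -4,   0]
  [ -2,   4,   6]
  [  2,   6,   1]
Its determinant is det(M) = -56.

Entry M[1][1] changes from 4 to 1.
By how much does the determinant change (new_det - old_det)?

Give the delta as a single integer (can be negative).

Answer: 0

Derivation:
Cofactor C_11 = 0
Entry delta = 1 - 4 = -3
Det delta = entry_delta * cofactor = -3 * 0 = 0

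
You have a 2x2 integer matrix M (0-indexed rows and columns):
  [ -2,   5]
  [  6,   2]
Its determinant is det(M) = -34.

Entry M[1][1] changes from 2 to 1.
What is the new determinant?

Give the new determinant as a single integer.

Answer: -32

Derivation:
det is linear in row 1: changing M[1][1] by delta changes det by delta * cofactor(1,1).
Cofactor C_11 = (-1)^(1+1) * minor(1,1) = -2
Entry delta = 1 - 2 = -1
Det delta = -1 * -2 = 2
New det = -34 + 2 = -32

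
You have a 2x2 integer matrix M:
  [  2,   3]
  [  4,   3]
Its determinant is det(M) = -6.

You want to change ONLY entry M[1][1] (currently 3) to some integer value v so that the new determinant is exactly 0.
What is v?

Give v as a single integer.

Answer: 6

Derivation:
det is linear in entry M[1][1]: det = old_det + (v - 3) * C_11
Cofactor C_11 = 2
Want det = 0: -6 + (v - 3) * 2 = 0
  (v - 3) = 6 / 2 = 3
  v = 3 + (3) = 6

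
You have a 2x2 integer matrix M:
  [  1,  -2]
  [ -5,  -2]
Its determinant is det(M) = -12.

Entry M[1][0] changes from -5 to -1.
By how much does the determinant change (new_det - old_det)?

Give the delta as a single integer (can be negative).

Answer: 8

Derivation:
Cofactor C_10 = 2
Entry delta = -1 - -5 = 4
Det delta = entry_delta * cofactor = 4 * 2 = 8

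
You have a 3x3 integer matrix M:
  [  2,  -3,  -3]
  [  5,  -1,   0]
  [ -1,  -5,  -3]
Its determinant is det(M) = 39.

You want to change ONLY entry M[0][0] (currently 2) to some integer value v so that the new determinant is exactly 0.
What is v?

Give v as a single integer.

Answer: -11

Derivation:
det is linear in entry M[0][0]: det = old_det + (v - 2) * C_00
Cofactor C_00 = 3
Want det = 0: 39 + (v - 2) * 3 = 0
  (v - 2) = -39 / 3 = -13
  v = 2 + (-13) = -11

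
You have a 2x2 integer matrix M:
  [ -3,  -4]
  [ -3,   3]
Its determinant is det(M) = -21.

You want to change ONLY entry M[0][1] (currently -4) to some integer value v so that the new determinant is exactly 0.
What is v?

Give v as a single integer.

det is linear in entry M[0][1]: det = old_det + (v - -4) * C_01
Cofactor C_01 = 3
Want det = 0: -21 + (v - -4) * 3 = 0
  (v - -4) = 21 / 3 = 7
  v = -4 + (7) = 3

Answer: 3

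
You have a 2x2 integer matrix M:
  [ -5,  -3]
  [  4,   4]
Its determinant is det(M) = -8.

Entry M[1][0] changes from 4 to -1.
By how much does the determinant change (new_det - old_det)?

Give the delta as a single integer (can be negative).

Answer: -15

Derivation:
Cofactor C_10 = 3
Entry delta = -1 - 4 = -5
Det delta = entry_delta * cofactor = -5 * 3 = -15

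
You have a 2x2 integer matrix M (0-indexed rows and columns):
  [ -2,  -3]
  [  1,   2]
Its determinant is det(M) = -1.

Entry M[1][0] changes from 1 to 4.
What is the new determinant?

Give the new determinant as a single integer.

Answer: 8

Derivation:
det is linear in row 1: changing M[1][0] by delta changes det by delta * cofactor(1,0).
Cofactor C_10 = (-1)^(1+0) * minor(1,0) = 3
Entry delta = 4 - 1 = 3
Det delta = 3 * 3 = 9
New det = -1 + 9 = 8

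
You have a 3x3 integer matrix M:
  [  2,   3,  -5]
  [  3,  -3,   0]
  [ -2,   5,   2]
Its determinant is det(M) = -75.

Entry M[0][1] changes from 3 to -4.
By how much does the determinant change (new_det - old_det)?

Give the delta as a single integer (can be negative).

Answer: 42

Derivation:
Cofactor C_01 = -6
Entry delta = -4 - 3 = -7
Det delta = entry_delta * cofactor = -7 * -6 = 42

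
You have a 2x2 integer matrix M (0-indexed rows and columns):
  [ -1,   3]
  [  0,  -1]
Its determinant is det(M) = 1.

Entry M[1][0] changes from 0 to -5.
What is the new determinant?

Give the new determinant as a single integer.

Answer: 16

Derivation:
det is linear in row 1: changing M[1][0] by delta changes det by delta * cofactor(1,0).
Cofactor C_10 = (-1)^(1+0) * minor(1,0) = -3
Entry delta = -5 - 0 = -5
Det delta = -5 * -3 = 15
New det = 1 + 15 = 16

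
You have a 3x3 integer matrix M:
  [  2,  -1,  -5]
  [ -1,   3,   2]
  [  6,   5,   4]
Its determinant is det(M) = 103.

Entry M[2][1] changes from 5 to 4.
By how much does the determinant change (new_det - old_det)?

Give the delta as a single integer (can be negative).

Answer: -1

Derivation:
Cofactor C_21 = 1
Entry delta = 4 - 5 = -1
Det delta = entry_delta * cofactor = -1 * 1 = -1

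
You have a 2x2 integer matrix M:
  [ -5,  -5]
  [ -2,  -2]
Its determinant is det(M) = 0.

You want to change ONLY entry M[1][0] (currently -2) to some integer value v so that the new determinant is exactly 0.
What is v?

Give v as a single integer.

Answer: -2

Derivation:
det is linear in entry M[1][0]: det = old_det + (v - -2) * C_10
Cofactor C_10 = 5
Want det = 0: 0 + (v - -2) * 5 = 0
  (v - -2) = 0 / 5 = 0
  v = -2 + (0) = -2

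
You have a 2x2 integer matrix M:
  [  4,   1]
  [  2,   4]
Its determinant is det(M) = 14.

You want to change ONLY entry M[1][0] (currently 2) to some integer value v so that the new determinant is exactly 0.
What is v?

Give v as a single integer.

Answer: 16

Derivation:
det is linear in entry M[1][0]: det = old_det + (v - 2) * C_10
Cofactor C_10 = -1
Want det = 0: 14 + (v - 2) * -1 = 0
  (v - 2) = -14 / -1 = 14
  v = 2 + (14) = 16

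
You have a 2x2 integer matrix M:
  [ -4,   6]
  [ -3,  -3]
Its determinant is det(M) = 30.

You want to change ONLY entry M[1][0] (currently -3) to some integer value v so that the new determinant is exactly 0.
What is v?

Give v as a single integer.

det is linear in entry M[1][0]: det = old_det + (v - -3) * C_10
Cofactor C_10 = -6
Want det = 0: 30 + (v - -3) * -6 = 0
  (v - -3) = -30 / -6 = 5
  v = -3 + (5) = 2

Answer: 2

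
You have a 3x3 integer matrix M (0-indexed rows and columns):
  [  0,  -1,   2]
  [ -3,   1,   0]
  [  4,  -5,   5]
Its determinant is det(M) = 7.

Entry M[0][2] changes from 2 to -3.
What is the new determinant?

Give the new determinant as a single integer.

Answer: -48

Derivation:
det is linear in row 0: changing M[0][2] by delta changes det by delta * cofactor(0,2).
Cofactor C_02 = (-1)^(0+2) * minor(0,2) = 11
Entry delta = -3 - 2 = -5
Det delta = -5 * 11 = -55
New det = 7 + -55 = -48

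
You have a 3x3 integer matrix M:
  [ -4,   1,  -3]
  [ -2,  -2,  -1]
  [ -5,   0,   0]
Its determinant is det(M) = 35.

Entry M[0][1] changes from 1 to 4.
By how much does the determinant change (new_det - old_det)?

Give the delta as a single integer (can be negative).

Answer: 15

Derivation:
Cofactor C_01 = 5
Entry delta = 4 - 1 = 3
Det delta = entry_delta * cofactor = 3 * 5 = 15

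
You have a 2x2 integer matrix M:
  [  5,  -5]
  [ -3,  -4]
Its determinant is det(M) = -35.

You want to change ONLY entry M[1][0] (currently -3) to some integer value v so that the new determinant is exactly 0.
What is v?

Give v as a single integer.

Answer: 4

Derivation:
det is linear in entry M[1][0]: det = old_det + (v - -3) * C_10
Cofactor C_10 = 5
Want det = 0: -35 + (v - -3) * 5 = 0
  (v - -3) = 35 / 5 = 7
  v = -3 + (7) = 4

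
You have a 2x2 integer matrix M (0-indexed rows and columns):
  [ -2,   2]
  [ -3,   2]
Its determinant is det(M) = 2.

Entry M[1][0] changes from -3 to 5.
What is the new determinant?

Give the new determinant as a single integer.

det is linear in row 1: changing M[1][0] by delta changes det by delta * cofactor(1,0).
Cofactor C_10 = (-1)^(1+0) * minor(1,0) = -2
Entry delta = 5 - -3 = 8
Det delta = 8 * -2 = -16
New det = 2 + -16 = -14

Answer: -14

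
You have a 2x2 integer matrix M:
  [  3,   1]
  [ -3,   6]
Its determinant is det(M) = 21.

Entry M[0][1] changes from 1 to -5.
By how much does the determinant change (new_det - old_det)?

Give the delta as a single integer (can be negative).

Cofactor C_01 = 3
Entry delta = -5 - 1 = -6
Det delta = entry_delta * cofactor = -6 * 3 = -18

Answer: -18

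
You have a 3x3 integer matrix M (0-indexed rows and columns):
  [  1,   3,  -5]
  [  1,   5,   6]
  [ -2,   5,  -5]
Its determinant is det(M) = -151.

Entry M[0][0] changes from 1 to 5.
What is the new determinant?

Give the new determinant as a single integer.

det is linear in row 0: changing M[0][0] by delta changes det by delta * cofactor(0,0).
Cofactor C_00 = (-1)^(0+0) * minor(0,0) = -55
Entry delta = 5 - 1 = 4
Det delta = 4 * -55 = -220
New det = -151 + -220 = -371

Answer: -371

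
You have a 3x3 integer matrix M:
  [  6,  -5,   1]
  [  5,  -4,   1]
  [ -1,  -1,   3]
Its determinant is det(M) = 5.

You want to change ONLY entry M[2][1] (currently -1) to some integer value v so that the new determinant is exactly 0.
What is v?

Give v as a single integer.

det is linear in entry M[2][1]: det = old_det + (v - -1) * C_21
Cofactor C_21 = -1
Want det = 0: 5 + (v - -1) * -1 = 0
  (v - -1) = -5 / -1 = 5
  v = -1 + (5) = 4

Answer: 4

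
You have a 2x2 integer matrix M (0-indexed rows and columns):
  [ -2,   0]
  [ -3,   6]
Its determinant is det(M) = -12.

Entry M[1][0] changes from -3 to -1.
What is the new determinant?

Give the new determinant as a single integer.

det is linear in row 1: changing M[1][0] by delta changes det by delta * cofactor(1,0).
Cofactor C_10 = (-1)^(1+0) * minor(1,0) = 0
Entry delta = -1 - -3 = 2
Det delta = 2 * 0 = 0
New det = -12 + 0 = -12

Answer: -12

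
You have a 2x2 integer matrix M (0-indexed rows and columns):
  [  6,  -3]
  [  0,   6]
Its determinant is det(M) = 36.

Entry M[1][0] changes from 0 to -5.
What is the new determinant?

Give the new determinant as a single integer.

det is linear in row 1: changing M[1][0] by delta changes det by delta * cofactor(1,0).
Cofactor C_10 = (-1)^(1+0) * minor(1,0) = 3
Entry delta = -5 - 0 = -5
Det delta = -5 * 3 = -15
New det = 36 + -15 = 21

Answer: 21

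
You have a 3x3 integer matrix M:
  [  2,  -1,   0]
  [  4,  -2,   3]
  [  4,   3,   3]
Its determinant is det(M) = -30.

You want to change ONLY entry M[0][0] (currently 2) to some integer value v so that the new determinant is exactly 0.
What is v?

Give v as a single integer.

det is linear in entry M[0][0]: det = old_det + (v - 2) * C_00
Cofactor C_00 = -15
Want det = 0: -30 + (v - 2) * -15 = 0
  (v - 2) = 30 / -15 = -2
  v = 2 + (-2) = 0

Answer: 0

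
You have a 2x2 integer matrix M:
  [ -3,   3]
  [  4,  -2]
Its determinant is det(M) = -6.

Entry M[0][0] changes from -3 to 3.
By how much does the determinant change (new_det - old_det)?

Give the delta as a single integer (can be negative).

Answer: -12

Derivation:
Cofactor C_00 = -2
Entry delta = 3 - -3 = 6
Det delta = entry_delta * cofactor = 6 * -2 = -12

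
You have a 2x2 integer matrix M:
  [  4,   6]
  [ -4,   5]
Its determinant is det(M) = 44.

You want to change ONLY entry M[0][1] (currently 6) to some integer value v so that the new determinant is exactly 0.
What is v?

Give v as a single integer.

Answer: -5

Derivation:
det is linear in entry M[0][1]: det = old_det + (v - 6) * C_01
Cofactor C_01 = 4
Want det = 0: 44 + (v - 6) * 4 = 0
  (v - 6) = -44 / 4 = -11
  v = 6 + (-11) = -5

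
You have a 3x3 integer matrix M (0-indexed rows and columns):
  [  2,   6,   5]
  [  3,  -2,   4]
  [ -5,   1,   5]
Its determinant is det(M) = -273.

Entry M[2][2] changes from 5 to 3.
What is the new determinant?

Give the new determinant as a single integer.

det is linear in row 2: changing M[2][2] by delta changes det by delta * cofactor(2,2).
Cofactor C_22 = (-1)^(2+2) * minor(2,2) = -22
Entry delta = 3 - 5 = -2
Det delta = -2 * -22 = 44
New det = -273 + 44 = -229

Answer: -229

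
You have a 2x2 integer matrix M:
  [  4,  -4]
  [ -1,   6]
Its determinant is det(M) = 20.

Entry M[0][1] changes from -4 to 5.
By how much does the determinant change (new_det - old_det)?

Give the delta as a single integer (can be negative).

Answer: 9

Derivation:
Cofactor C_01 = 1
Entry delta = 5 - -4 = 9
Det delta = entry_delta * cofactor = 9 * 1 = 9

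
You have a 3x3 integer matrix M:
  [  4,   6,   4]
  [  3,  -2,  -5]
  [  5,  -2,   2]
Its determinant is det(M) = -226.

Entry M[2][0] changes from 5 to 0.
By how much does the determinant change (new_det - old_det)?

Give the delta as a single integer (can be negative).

Answer: 110

Derivation:
Cofactor C_20 = -22
Entry delta = 0 - 5 = -5
Det delta = entry_delta * cofactor = -5 * -22 = 110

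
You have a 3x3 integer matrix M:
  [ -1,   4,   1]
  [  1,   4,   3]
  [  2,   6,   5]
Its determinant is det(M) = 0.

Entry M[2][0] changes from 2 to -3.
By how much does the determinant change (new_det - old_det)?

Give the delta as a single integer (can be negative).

Answer: -40

Derivation:
Cofactor C_20 = 8
Entry delta = -3 - 2 = -5
Det delta = entry_delta * cofactor = -5 * 8 = -40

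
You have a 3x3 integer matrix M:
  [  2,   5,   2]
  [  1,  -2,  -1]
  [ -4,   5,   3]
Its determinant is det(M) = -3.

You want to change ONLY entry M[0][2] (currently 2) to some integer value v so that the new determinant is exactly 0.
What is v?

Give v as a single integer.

det is linear in entry M[0][2]: det = old_det + (v - 2) * C_02
Cofactor C_02 = -3
Want det = 0: -3 + (v - 2) * -3 = 0
  (v - 2) = 3 / -3 = -1
  v = 2 + (-1) = 1

Answer: 1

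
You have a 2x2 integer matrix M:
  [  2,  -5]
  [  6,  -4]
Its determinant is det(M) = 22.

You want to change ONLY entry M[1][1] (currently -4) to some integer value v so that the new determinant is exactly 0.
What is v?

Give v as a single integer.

Answer: -15

Derivation:
det is linear in entry M[1][1]: det = old_det + (v - -4) * C_11
Cofactor C_11 = 2
Want det = 0: 22 + (v - -4) * 2 = 0
  (v - -4) = -22 / 2 = -11
  v = -4 + (-11) = -15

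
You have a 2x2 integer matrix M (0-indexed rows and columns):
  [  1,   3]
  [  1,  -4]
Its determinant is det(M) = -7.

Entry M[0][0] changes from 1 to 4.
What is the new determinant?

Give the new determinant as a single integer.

Answer: -19

Derivation:
det is linear in row 0: changing M[0][0] by delta changes det by delta * cofactor(0,0).
Cofactor C_00 = (-1)^(0+0) * minor(0,0) = -4
Entry delta = 4 - 1 = 3
Det delta = 3 * -4 = -12
New det = -7 + -12 = -19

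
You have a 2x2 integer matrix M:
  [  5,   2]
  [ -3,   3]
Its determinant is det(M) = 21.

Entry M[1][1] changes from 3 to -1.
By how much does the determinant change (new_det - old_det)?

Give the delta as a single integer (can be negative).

Answer: -20

Derivation:
Cofactor C_11 = 5
Entry delta = -1 - 3 = -4
Det delta = entry_delta * cofactor = -4 * 5 = -20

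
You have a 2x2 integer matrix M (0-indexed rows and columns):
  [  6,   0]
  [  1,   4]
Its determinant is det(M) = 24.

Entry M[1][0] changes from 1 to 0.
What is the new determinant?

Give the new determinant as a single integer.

det is linear in row 1: changing M[1][0] by delta changes det by delta * cofactor(1,0).
Cofactor C_10 = (-1)^(1+0) * minor(1,0) = 0
Entry delta = 0 - 1 = -1
Det delta = -1 * 0 = 0
New det = 24 + 0 = 24

Answer: 24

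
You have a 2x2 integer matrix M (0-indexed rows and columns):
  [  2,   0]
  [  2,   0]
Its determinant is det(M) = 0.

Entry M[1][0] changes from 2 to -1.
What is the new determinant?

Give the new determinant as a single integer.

det is linear in row 1: changing M[1][0] by delta changes det by delta * cofactor(1,0).
Cofactor C_10 = (-1)^(1+0) * minor(1,0) = 0
Entry delta = -1 - 2 = -3
Det delta = -3 * 0 = 0
New det = 0 + 0 = 0

Answer: 0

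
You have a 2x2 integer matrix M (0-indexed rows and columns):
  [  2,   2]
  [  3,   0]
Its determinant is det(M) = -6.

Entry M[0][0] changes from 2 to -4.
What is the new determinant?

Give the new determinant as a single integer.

det is linear in row 0: changing M[0][0] by delta changes det by delta * cofactor(0,0).
Cofactor C_00 = (-1)^(0+0) * minor(0,0) = 0
Entry delta = -4 - 2 = -6
Det delta = -6 * 0 = 0
New det = -6 + 0 = -6

Answer: -6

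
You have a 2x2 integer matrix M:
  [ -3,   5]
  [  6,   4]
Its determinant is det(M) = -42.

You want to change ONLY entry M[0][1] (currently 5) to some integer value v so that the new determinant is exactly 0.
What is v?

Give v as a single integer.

det is linear in entry M[0][1]: det = old_det + (v - 5) * C_01
Cofactor C_01 = -6
Want det = 0: -42 + (v - 5) * -6 = 0
  (v - 5) = 42 / -6 = -7
  v = 5 + (-7) = -2

Answer: -2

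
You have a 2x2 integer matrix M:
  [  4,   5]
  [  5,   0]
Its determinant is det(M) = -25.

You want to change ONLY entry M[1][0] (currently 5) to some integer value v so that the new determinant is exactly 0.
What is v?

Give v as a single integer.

det is linear in entry M[1][0]: det = old_det + (v - 5) * C_10
Cofactor C_10 = -5
Want det = 0: -25 + (v - 5) * -5 = 0
  (v - 5) = 25 / -5 = -5
  v = 5 + (-5) = 0

Answer: 0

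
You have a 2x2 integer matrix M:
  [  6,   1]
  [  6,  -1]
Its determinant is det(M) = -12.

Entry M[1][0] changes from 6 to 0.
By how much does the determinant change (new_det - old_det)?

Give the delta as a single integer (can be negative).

Cofactor C_10 = -1
Entry delta = 0 - 6 = -6
Det delta = entry_delta * cofactor = -6 * -1 = 6

Answer: 6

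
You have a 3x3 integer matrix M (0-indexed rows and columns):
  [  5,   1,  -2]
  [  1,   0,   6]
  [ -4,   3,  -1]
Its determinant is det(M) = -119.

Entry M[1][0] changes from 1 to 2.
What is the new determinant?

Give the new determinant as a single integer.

det is linear in row 1: changing M[1][0] by delta changes det by delta * cofactor(1,0).
Cofactor C_10 = (-1)^(1+0) * minor(1,0) = -5
Entry delta = 2 - 1 = 1
Det delta = 1 * -5 = -5
New det = -119 + -5 = -124

Answer: -124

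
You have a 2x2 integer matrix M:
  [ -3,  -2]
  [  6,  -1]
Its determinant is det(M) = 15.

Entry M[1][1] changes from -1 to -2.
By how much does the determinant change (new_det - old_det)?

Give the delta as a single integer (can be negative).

Cofactor C_11 = -3
Entry delta = -2 - -1 = -1
Det delta = entry_delta * cofactor = -1 * -3 = 3

Answer: 3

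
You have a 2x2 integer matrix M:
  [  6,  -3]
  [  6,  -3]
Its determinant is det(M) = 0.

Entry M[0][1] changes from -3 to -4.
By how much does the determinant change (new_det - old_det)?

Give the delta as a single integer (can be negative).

Cofactor C_01 = -6
Entry delta = -4 - -3 = -1
Det delta = entry_delta * cofactor = -1 * -6 = 6

Answer: 6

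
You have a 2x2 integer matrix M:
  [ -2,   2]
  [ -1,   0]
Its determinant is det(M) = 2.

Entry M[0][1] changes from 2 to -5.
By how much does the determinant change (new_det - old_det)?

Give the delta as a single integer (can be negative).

Cofactor C_01 = 1
Entry delta = -5 - 2 = -7
Det delta = entry_delta * cofactor = -7 * 1 = -7

Answer: -7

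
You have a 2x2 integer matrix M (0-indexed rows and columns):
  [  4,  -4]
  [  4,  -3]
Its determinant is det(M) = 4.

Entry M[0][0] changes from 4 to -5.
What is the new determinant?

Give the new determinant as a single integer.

det is linear in row 0: changing M[0][0] by delta changes det by delta * cofactor(0,0).
Cofactor C_00 = (-1)^(0+0) * minor(0,0) = -3
Entry delta = -5 - 4 = -9
Det delta = -9 * -3 = 27
New det = 4 + 27 = 31

Answer: 31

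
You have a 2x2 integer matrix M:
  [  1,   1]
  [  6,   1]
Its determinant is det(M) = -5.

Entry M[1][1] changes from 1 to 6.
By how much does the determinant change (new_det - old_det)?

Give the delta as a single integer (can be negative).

Answer: 5

Derivation:
Cofactor C_11 = 1
Entry delta = 6 - 1 = 5
Det delta = entry_delta * cofactor = 5 * 1 = 5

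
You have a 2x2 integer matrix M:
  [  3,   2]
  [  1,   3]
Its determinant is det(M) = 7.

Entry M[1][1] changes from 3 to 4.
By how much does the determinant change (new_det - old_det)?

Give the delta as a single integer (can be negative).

Cofactor C_11 = 3
Entry delta = 4 - 3 = 1
Det delta = entry_delta * cofactor = 1 * 3 = 3

Answer: 3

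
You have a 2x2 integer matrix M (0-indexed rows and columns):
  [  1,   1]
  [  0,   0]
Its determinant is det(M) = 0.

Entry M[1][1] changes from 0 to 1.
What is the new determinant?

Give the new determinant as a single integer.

Answer: 1

Derivation:
det is linear in row 1: changing M[1][1] by delta changes det by delta * cofactor(1,1).
Cofactor C_11 = (-1)^(1+1) * minor(1,1) = 1
Entry delta = 1 - 0 = 1
Det delta = 1 * 1 = 1
New det = 0 + 1 = 1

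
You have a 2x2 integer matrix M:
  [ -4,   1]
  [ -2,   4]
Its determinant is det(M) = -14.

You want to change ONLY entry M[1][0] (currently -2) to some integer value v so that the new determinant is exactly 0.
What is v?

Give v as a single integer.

Answer: -16

Derivation:
det is linear in entry M[1][0]: det = old_det + (v - -2) * C_10
Cofactor C_10 = -1
Want det = 0: -14 + (v - -2) * -1 = 0
  (v - -2) = 14 / -1 = -14
  v = -2 + (-14) = -16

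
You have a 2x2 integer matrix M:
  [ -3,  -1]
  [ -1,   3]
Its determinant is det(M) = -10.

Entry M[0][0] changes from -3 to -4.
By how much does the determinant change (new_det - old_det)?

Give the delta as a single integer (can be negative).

Cofactor C_00 = 3
Entry delta = -4 - -3 = -1
Det delta = entry_delta * cofactor = -1 * 3 = -3

Answer: -3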